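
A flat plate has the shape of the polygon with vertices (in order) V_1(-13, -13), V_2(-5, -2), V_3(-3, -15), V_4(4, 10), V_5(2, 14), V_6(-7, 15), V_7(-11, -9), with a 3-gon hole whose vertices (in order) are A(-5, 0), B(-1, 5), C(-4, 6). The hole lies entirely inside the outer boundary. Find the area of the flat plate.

Outer boundary:
Apply Gauss's area formula: 2A = Σ (x_i·y_{i+1} − x_{i+1}·y_i), indices taken mod 7.
Cross-terms: -39, 69, 30, 36, 128, 228, 26  ⇒  Σ = 478
Area = |Σ|/2 = 239.
Hole:
Apply the shoelace formula: 2A = Σ (x_i·y_{i+1} − x_{i+1}·y_i), indices taken mod 3.
Cross-terms: -25, 14, 30  ⇒  Σ = 19
Area = |Σ|/2 = 9.5.
Net area = 239 − 9.5 = 229.5.

229.5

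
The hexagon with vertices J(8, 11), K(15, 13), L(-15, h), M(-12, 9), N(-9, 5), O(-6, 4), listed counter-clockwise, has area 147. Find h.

The doubled signed area Σ (x_i y_{i+1} − x_{i+1} y_i) is linear in h.
With h=0 it equals -84; the coefficient of h is 27 (from the two edges through L).
So 27·h + -84 = 2·147 = 294 ⇒ h = 14.

14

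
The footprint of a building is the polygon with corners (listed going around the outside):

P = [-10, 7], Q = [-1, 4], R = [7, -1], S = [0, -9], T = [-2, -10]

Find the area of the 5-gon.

127.5

Σ = (-33) + (-27) + (-63) + (-18) + (-114) = -255
Area = |Σ|/2 = 127.5.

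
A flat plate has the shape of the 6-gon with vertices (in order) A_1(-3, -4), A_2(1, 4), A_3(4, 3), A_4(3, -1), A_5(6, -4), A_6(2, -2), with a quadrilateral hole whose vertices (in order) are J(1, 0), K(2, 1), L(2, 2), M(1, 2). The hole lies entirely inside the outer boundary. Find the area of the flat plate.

27.5

Outer boundary:
Apply Gauss's area formula: 2A = Σ (x_i·y_{i+1} − x_{i+1}·y_i), indices taken mod 6.
Cross-terms: -8, -13, -13, -6, -4, -14  ⇒  Σ = -58
Area = |Σ|/2 = 29.
Hole:
J→K: (1)(1) − (2)(0) = 1
K→L: (2)(2) − (2)(1) = 2
L→M: (2)(2) − (1)(2) = 2
M→J: (1)(0) − (1)(2) = -2
Σ = 3
Area = |Σ|/2 = 1.5.
Net area = 29 − 1.5 = 27.5.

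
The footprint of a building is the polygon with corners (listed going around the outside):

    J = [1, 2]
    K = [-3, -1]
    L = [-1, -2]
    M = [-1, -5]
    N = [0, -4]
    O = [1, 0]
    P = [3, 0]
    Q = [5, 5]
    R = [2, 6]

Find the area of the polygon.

Apply the shoelace (surveyor's) formula: 2A = Σ (x_i·y_{i+1} − x_{i+1}·y_i), indices taken mod 9.
Cross-terms: 5, 5, 3, 4, 4, 0, 15, 20, -2  ⇒  Σ = 54
Area = |Σ|/2 = 27.

27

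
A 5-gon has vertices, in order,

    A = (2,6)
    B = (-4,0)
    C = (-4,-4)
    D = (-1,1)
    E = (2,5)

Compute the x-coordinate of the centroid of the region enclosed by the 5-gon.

Apply the shoelace (surveyor's) formula. First the cross-terms c_i = x_i·y_{i+1} − x_{i+1}·y_i:
  24, 16, -8, -7, 2  ⇒  2A = 27, A = 13.5.
Then Σ (x_i + x_{i+1})·c_i = -135, so x̄ = -135 / (6·13.5) = -5/3.

-5/3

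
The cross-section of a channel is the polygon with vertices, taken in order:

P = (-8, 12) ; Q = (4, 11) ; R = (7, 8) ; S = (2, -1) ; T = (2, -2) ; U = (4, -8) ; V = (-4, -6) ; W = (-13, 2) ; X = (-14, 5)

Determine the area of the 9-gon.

260.5

Σ = (-136) + (-45) + (-23) + (-2) + (-8) + (-56) + (-86) + (-37) + (-128) = -521
Area = |Σ|/2 = 260.5.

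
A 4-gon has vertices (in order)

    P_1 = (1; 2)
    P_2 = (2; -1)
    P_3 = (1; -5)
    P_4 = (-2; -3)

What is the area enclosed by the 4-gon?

14

Σ = (-5) + (-9) + (-13) + (-1) = -28
Area = |Σ|/2 = 14.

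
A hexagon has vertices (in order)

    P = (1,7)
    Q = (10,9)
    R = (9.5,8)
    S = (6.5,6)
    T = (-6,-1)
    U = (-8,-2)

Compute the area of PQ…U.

41

Apply the shoelace formula: 2A = Σ (x_i·y_{i+1} − x_{i+1}·y_i), indices taken mod 6.
P→Q: (1)(9) − (10)(7) = -61
Q→R: (10)(8) − (9.5)(9) = -5.5
R→S: (9.5)(6) − (6.5)(8) = 5
S→T: (6.5)(-1) − (-6)(6) = 29.5
T→U: (-6)(-2) − (-8)(-1) = 4
U→P: (-8)(7) − (1)(-2) = -54
Σ = -82
Area = |Σ|/2 = 41.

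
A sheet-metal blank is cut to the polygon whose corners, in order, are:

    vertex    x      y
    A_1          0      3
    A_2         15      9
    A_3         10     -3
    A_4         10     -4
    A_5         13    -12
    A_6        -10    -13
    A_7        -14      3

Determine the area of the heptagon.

A_1→A_2: (0)(9) − (15)(3) = -45
A_2→A_3: (15)(-3) − (10)(9) = -135
A_3→A_4: (10)(-4) − (10)(-3) = -10
A_4→A_5: (10)(-12) − (13)(-4) = -68
A_5→A_6: (13)(-13) − (-10)(-12) = -289
A_6→A_7: (-10)(3) − (-14)(-13) = -212
A_7→A_1: (-14)(3) − (0)(3) = -42
Σ = -801
Area = |Σ|/2 = 400.5.

400.5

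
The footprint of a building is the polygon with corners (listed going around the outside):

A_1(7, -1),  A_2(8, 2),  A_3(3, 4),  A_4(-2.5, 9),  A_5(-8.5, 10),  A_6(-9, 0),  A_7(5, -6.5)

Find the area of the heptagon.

A_1→A_2: (7)(2) − (8)(-1) = 22
A_2→A_3: (8)(4) − (3)(2) = 26
A_3→A_4: (3)(9) − (-2.5)(4) = 37
A_4→A_5: (-2.5)(10) − (-8.5)(9) = 51.5
A_5→A_6: (-8.5)(0) − (-9)(10) = 90
A_6→A_7: (-9)(-6.5) − (5)(0) = 58.5
A_7→A_1: (5)(-1) − (7)(-6.5) = 40.5
Σ = 325.5
Area = |Σ|/2 = 162.75.

162.75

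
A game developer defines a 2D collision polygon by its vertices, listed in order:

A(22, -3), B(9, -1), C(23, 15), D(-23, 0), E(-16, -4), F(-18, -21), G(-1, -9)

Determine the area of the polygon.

Σ = (5) + (158) + (345) + (92) + (264) + (141) + (201) = 1206
Area = |Σ|/2 = 603.

603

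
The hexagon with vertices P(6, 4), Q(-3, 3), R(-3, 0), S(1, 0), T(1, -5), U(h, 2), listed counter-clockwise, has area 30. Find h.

4

The doubled signed area Σ (x_i y_{i+1} − x_{i+1} y_i) is linear in h.
With h=0 it equals 24; the coefficient of h is 9 (from the two edges through U).
So 9·h + 24 = 2·30 = 60 ⇒ h = 4.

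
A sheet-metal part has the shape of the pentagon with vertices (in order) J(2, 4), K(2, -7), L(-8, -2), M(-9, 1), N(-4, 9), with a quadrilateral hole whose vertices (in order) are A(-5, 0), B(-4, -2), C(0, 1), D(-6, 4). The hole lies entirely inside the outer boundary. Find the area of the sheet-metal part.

Outer boundary:
Apply the shoelace formula: 2A = Σ (x_i·y_{i+1} − x_{i+1}·y_i), indices taken mod 5.
Σ = (-22) + (-60) + (-26) + (-77) + (-34) = -219
Area = |Σ|/2 = 109.5.
Hole:
Apply Gauss's area formula: 2A = Σ (x_i·y_{i+1} − x_{i+1}·y_i), indices taken mod 4.
Σ = (10) + (-4) + (6) + (20) = 32
Area = |Σ|/2 = 16.
Net area = 109.5 − 16 = 93.5.

93.5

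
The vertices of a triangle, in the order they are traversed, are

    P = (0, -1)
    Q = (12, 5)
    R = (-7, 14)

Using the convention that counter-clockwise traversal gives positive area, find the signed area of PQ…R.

Apply the shoelace formula: 2A = Σ (x_i·y_{i+1} − x_{i+1}·y_i), indices taken mod 3.
Cross-terms: 12, 203, 7  ⇒  Σ = 222
Signed area = Σ/2 = 111 (positive ⇒ counter-clockwise traversal).

111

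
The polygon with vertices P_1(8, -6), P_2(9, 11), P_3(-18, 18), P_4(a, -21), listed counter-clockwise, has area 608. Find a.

The doubled signed area Σ (x_i y_{i+1} − x_{i+1} y_i) is linear in a.
With a=0 it equals 1048; the coefficient of a is -24 (from the two edges through P_4).
So -24·a + 1048 = 2·608 = 1216 ⇒ a = -7.

-7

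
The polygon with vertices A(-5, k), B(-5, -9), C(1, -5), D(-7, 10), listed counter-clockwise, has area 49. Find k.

3

The doubled signed area Σ (x_i y_{i+1} − x_{i+1} y_i) is linear in k.
With k=0 it equals 104; the coefficient of k is -2 (from the two edges through A).
So -2·k + 104 = 2·49 = 98 ⇒ k = 3.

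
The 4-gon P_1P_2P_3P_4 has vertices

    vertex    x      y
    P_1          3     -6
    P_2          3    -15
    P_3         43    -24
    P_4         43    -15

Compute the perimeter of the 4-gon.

100

|P_1P_2| = √((0)² + (-9)²) = √81 = 9
|P_2P_3| = √((40)² + (-9)²) = √1681 = 41
|P_3P_4| = √((0)² + (9)²) = √81 = 9
|P_4P_1| = √((-40)² + (9)²) = √1681 = 41
Perimeter = 9 + 41 + 9 + 41 = 100.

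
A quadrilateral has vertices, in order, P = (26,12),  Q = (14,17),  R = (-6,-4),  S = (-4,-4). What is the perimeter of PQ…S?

78

|PQ| = √((-12)² + (5)²) = √169 = 13
|QR| = √((-20)² + (-21)²) = √841 = 29
|RS| = √((2)² + (0)²) = √4 = 2
|SP| = √((30)² + (16)²) = √1156 = 34
Perimeter = 13 + 29 + 2 + 34 = 78.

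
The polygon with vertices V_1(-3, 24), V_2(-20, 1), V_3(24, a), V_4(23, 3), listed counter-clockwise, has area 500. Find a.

2

The doubled signed area Σ (x_i y_{i+1} − x_{i+1} y_i) is linear in a.
With a=0 it equals 1086; the coefficient of a is -43 (from the two edges through V_3).
So -43·a + 1086 = 2·500 = 1000 ⇒ a = 2.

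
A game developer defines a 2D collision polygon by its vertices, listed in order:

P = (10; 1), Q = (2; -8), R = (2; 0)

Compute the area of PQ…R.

Σ = (-82) + (16) + (2) = -64
Area = |Σ|/2 = 32.

32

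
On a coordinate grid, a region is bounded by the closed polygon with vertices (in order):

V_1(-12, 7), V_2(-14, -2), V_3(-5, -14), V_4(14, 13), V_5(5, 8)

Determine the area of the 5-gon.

Apply the surveyor's formula: 2A = Σ (x_i·y_{i+1} − x_{i+1}·y_i), indices taken mod 5.
V_1→V_2: (-12)(-2) − (-14)(7) = 122
V_2→V_3: (-14)(-14) − (-5)(-2) = 186
V_3→V_4: (-5)(13) − (14)(-14) = 131
V_4→V_5: (14)(8) − (5)(13) = 47
V_5→V_1: (5)(7) − (-12)(8) = 131
Σ = 617
Area = |Σ|/2 = 308.5.

308.5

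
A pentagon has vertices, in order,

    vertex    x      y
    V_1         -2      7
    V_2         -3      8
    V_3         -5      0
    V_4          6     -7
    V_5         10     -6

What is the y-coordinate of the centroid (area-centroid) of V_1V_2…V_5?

-39/86

Apply the surveyor's formula. First the cross-terms c_i = x_i·y_{i+1} − x_{i+1}·y_i:
  5, 40, 35, 34, 58  ⇒  2A = 172, A = 86.
Then Σ (y_i + y_{i+1})·c_i = -234, so ȳ = -234 / (6·86) = -39/86.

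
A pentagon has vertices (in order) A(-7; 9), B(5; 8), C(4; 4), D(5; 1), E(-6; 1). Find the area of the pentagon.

Σ = (-101) + (-12) + (-16) + (11) + (-47) = -165
Area = |Σ|/2 = 82.5.

82.5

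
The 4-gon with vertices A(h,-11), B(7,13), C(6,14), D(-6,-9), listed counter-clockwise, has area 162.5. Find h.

6

The doubled signed area Σ (x_i y_{i+1} − x_{i+1} y_i) is linear in h.
With h=0 it equals 193; the coefficient of h is 22 (from the two edges through A).
So 22·h + 193 = 2·162.5 = 325 ⇒ h = 6.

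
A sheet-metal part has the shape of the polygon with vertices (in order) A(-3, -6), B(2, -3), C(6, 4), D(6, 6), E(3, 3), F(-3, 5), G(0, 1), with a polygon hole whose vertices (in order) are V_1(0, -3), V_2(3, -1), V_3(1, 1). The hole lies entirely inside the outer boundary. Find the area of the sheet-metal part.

Outer boundary:
Apply the shoelace formula: 2A = Σ (x_i·y_{i+1} − x_{i+1}·y_i), indices taken mod 7.
Cross-terms: 21, 26, 12, 0, 24, -3, 3  ⇒  Σ = 83
Area = |Σ|/2 = 41.5.
Hole:
Σ = (9) + (4) + (-3) = 10
Area = |Σ|/2 = 5.
Net area = 41.5 − 5 = 36.5.

36.5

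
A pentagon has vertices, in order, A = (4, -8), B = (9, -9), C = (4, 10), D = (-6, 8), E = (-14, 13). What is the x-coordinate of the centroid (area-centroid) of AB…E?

Apply the shoelace formula. First the cross-terms c_i = x_i·y_{i+1} − x_{i+1}·y_i:
  36, 126, 92, 34, 60  ⇒  2A = 348, A = 174.
Then Σ (x_i + x_{i+1})·c_i = 642, so x̄ = 642 / (6·174) = 107/174.

107/174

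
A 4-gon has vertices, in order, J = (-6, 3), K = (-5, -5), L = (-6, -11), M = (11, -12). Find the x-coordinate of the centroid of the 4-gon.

0

Apply the shoelace formula. First the cross-terms c_i = x_i·y_{i+1} − x_{i+1}·y_i:
  45, 25, 193, -39  ⇒  2A = 224, A = 112.
Then Σ (x_i + x_{i+1})·c_i = 0, so x̄ = 0 / (6·112) = 0.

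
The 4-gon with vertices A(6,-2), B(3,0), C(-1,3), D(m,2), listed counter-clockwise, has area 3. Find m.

-1

Write out the shoelace sum; only the two edges meeting at D involve m:
2·Area = [((-1)·2 − m·3) + (m·(-2) − 6·2)] + 15
       = -5·m + 1 = 6
⇒ m = -1.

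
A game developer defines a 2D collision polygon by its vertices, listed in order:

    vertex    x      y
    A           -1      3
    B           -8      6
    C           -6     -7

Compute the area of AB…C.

42.5

Σ = (18) + (92) + (-25) = 85
Area = |Σ|/2 = 42.5.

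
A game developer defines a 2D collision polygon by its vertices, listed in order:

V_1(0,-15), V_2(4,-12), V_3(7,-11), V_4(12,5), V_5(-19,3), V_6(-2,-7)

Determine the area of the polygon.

Σ = (60) + (40) + (167) + (131) + (139) + (30) = 567
Area = |Σ|/2 = 283.5.

283.5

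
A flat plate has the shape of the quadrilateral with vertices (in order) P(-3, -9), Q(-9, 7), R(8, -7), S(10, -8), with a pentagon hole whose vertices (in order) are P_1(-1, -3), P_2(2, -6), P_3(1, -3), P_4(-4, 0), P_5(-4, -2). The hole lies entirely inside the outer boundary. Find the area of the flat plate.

92.5

Outer boundary:
Σ = (-102) + (7) + (6) + (-114) = -203
Area = |Σ|/2 = 101.5.
Hole:
Apply Gauss's area formula: 2A = Σ (x_i·y_{i+1} − x_{i+1}·y_i), indices taken mod 5.
Σ = (12) + (0) + (-12) + (8) + (10) = 18
Area = |Σ|/2 = 9.
Net area = 101.5 − 9 = 92.5.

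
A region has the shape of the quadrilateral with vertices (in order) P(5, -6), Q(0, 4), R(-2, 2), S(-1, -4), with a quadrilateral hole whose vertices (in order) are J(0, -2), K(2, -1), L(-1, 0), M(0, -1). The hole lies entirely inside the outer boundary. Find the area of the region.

Outer boundary:
P→Q: (5)(4) − (0)(-6) = 20
Q→R: (0)(2) − (-2)(4) = 8
R→S: (-2)(-4) − (-1)(2) = 10
S→P: (-1)(-6) − (5)(-4) = 26
Σ = 64
Area = |Σ|/2 = 32.
Hole:
J→K: (0)(-1) − (2)(-2) = 4
K→L: (2)(0) − (-1)(-1) = -1
L→M: (-1)(-1) − (0)(0) = 1
M→J: (0)(-2) − (0)(-1) = 0
Σ = 4
Area = |Σ|/2 = 2.
Net area = 32 − 2 = 30.

30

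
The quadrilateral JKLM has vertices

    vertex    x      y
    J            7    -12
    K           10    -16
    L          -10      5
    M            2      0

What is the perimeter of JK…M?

60

|JK| = √((3)² + (-4)²) = √25 = 5
|KL| = √((-20)² + (21)²) = √841 = 29
|LM| = √((12)² + (-5)²) = √169 = 13
|MJ| = √((5)² + (-12)²) = √169 = 13
Perimeter = 5 + 29 + 13 + 13 = 60.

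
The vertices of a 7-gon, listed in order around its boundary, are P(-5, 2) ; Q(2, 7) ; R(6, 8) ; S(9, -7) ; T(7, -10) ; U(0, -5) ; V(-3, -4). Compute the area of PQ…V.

148

Σ = (-39) + (-26) + (-114) + (-41) + (-35) + (-15) + (-26) = -296
Area = |Σ|/2 = 148.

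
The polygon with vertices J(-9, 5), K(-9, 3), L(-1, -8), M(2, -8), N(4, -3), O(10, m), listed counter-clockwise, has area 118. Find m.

1

The doubled signed area Σ (x_i y_{i+1} − x_{i+1} y_i) is linear in m.
With m=0 it equals 223; the coefficient of m is 13 (from the two edges through O).
So 13·m + 223 = 2·118 = 236 ⇒ m = 1.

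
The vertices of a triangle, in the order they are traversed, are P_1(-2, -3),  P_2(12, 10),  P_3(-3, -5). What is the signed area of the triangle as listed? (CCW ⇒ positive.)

P_1→P_2: (-2)(10) − (12)(-3) = 16
P_2→P_3: (12)(-5) − (-3)(10) = -30
P_3→P_1: (-3)(-3) − (-2)(-5) = -1
Σ = -15
Signed area = Σ/2 = -7.5 (negative ⇒ clockwise traversal).

-7.5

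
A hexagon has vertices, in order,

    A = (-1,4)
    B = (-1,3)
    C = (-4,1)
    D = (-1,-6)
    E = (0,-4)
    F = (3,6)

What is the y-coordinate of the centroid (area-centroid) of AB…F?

Apply the shoelace formula. First the cross-terms c_i = x_i·y_{i+1} − x_{i+1}·y_i:
  1, 11, 25, 4, 12, 18  ⇒  2A = 71, A = 35.5.
Then Σ (y_i + y_{i+1})·c_i = 90, so ȳ = 90 / (6·35.5) = 30/71.

30/71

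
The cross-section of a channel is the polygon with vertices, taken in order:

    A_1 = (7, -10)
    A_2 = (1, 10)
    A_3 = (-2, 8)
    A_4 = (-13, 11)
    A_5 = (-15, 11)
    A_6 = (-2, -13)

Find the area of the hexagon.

270

Apply Gauss's area formula: 2A = Σ (x_i·y_{i+1} − x_{i+1}·y_i), indices taken mod 6.
Σ = (80) + (28) + (82) + (22) + (217) + (111) = 540
Area = |Σ|/2 = 270.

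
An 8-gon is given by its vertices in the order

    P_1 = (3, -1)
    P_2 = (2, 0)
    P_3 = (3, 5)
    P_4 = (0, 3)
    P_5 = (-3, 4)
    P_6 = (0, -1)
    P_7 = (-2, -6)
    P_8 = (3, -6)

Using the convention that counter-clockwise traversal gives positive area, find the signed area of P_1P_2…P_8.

38

Apply the shoelace formula: 2A = Σ (x_i·y_{i+1} − x_{i+1}·y_i), indices taken mod 8.
Σ = (2) + (10) + (9) + (9) + (3) + (-2) + (30) + (15) = 76
Signed area = Σ/2 = 38 (positive ⇒ counter-clockwise traversal).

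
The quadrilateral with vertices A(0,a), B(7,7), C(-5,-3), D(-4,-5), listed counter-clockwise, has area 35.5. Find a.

-4

The doubled signed area Σ (x_i y_{i+1} − x_{i+1} y_i) is linear in a.
With a=0 it equals 27; the coefficient of a is -11 (from the two edges through A).
So -11·a + 27 = 2·35.5 = 71 ⇒ a = -4.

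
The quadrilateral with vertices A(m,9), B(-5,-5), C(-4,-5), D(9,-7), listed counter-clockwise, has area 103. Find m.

1

Write out the shoelace sum; only the two edges meeting at A involve m:
2·Area = [(9·9 − m·(-7)) + (m·(-5) − (-5)·9)] + 78
       = 2·m + 204 = 206
⇒ m = 1.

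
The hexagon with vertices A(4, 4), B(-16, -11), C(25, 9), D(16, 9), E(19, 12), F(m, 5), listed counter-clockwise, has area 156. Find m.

2

The doubled signed area Σ (x_i y_{i+1} − x_{i+1} y_i) is linear in m.
With m=0 it equals 328; the coefficient of m is -8 (from the two edges through F).
So -8·m + 328 = 2·156 = 312 ⇒ m = 2.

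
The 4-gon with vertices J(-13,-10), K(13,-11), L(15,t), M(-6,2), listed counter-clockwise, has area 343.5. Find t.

7

The doubled signed area Σ (x_i y_{i+1} − x_{i+1} y_i) is linear in t.
With t=0 it equals 554; the coefficient of t is 19 (from the two edges through L).
So 19·t + 554 = 2·343.5 = 687 ⇒ t = 7.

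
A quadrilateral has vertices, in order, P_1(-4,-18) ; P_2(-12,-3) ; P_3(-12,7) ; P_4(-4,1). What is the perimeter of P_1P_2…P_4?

|P_1P_2| = √((-8)² + (15)²) = √289 = 17
|P_2P_3| = √((0)² + (10)²) = √100 = 10
|P_3P_4| = √((8)² + (-6)²) = √100 = 10
|P_4P_1| = √((0)² + (-19)²) = √361 = 19
Perimeter = 17 + 10 + 10 + 19 = 56.

56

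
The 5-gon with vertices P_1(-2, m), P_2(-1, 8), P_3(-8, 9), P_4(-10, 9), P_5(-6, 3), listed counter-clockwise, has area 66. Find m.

-9

Write out the shoelace sum; only the two edges meeting at P_1 involve m:
2·Area = [((-6)·m − (-2)·3) + ((-2)·8 − (-1)·m)] + 97
       = -5·m + 87 = 132
⇒ m = -9.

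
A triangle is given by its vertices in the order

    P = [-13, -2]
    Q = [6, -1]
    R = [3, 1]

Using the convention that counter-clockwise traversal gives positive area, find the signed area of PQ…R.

Cross-terms: 25, 9, 7  ⇒  Σ = 41
Signed area = Σ/2 = 20.5 (positive ⇒ counter-clockwise traversal).

20.5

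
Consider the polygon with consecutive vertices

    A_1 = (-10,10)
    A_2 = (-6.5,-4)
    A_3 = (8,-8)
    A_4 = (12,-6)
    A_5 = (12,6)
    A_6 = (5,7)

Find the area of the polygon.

Σ = (105) + (84) + (48) + (144) + (54) + (120) = 555
Area = |Σ|/2 = 277.5.

277.5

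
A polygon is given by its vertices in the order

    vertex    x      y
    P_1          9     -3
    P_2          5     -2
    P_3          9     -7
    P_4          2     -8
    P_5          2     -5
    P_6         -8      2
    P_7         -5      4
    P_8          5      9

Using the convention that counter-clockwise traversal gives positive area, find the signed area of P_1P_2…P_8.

Σ = (-3) + (-17) + (-58) + (6) + (-36) + (-22) + (-65) + (-96) = -291
Signed area = Σ/2 = -145.5 (negative ⇒ clockwise traversal).

-145.5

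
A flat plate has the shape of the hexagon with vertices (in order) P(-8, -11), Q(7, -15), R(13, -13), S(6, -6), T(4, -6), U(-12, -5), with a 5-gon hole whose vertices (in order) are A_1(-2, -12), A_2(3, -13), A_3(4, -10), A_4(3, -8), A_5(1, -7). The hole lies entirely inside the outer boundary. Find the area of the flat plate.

Outer boundary:
P→Q: (-8)(-15) − (7)(-11) = 197
Q→R: (7)(-13) − (13)(-15) = 104
R→S: (13)(-6) − (6)(-13) = 0
S→T: (6)(-6) − (4)(-6) = -12
T→U: (4)(-5) − (-12)(-6) = -92
U→P: (-12)(-11) − (-8)(-5) = 92
Σ = 289
Area = |Σ|/2 = 144.5.
Hole:
Apply Gauss's area formula: 2A = Σ (x_i·y_{i+1} − x_{i+1}·y_i), indices taken mod 5.
Cross-terms: 62, 22, -2, -13, -26  ⇒  Σ = 43
Area = |Σ|/2 = 21.5.
Net area = 144.5 − 21.5 = 123.

123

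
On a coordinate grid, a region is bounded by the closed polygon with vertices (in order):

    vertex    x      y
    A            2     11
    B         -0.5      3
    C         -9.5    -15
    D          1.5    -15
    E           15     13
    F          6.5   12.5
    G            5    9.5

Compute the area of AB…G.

297.625

Σ = (11.5) + (36) + (165) + (244.5) + (103) + (-0.75) + (36) = 595.25
Area = |Σ|/2 = 297.625.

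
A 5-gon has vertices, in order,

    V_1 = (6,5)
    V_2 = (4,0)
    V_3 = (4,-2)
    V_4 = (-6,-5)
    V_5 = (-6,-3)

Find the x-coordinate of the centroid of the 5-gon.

2/9

Apply the surveyor's formula. First the cross-terms c_i = x_i·y_{i+1} − x_{i+1}·y_i:
  -20, -8, -32, -12, -12  ⇒  2A = -84, A = -42.
Then Σ (x_i + x_{i+1})·c_i = -56, so x̄ = -56 / (6·(-42)) = 2/9.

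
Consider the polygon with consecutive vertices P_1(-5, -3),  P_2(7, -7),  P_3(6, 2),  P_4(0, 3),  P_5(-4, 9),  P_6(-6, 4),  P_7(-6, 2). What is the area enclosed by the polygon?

Apply the shoelace formula: 2A = Σ (x_i·y_{i+1} − x_{i+1}·y_i), indices taken mod 7.
Cross-terms: 56, 56, 18, 12, 38, 12, 28  ⇒  Σ = 220
Area = |Σ|/2 = 110.

110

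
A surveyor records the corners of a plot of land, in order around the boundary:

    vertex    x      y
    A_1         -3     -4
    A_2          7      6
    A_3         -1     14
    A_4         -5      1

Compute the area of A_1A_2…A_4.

Apply the shoelace formula: 2A = Σ (x_i·y_{i+1} − x_{i+1}·y_i), indices taken mod 4.
Σ = (10) + (104) + (69) + (23) = 206
Area = |Σ|/2 = 103.

103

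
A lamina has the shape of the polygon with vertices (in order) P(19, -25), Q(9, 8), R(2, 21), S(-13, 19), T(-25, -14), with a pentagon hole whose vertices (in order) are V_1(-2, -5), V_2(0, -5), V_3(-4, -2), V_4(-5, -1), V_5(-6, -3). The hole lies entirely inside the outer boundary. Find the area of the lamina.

1196

Outer boundary:
Apply the shoelace formula: 2A = Σ (x_i·y_{i+1} − x_{i+1}·y_i), indices taken mod 5.
Cross-terms: 377, 173, 311, 657, 891  ⇒  Σ = 2409
Area = |Σ|/2 = 1204.5.
Hole:
Apply Gauss's area formula: 2A = Σ (x_i·y_{i+1} − x_{i+1}·y_i), indices taken mod 5.
Cross-terms: 10, -20, -6, 9, 24  ⇒  Σ = 17
Area = |Σ|/2 = 8.5.
Net area = 1204.5 − 8.5 = 1196.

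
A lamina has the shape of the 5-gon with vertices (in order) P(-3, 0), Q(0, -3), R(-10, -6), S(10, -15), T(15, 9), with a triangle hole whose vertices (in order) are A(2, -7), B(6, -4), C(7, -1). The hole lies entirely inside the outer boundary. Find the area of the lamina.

261

Outer boundary:
Apply the shoelace (surveyor's) formula: 2A = Σ (x_i·y_{i+1} − x_{i+1}·y_i), indices taken mod 5.
Σ = (9) + (-30) + (210) + (315) + (27) = 531
Area = |Σ|/2 = 265.5.
Hole:
Apply the surveyor's formula: 2A = Σ (x_i·y_{i+1} − x_{i+1}·y_i), indices taken mod 3.
Σ = (34) + (22) + (-47) = 9
Area = |Σ|/2 = 4.5.
Net area = 265.5 − 4.5 = 261.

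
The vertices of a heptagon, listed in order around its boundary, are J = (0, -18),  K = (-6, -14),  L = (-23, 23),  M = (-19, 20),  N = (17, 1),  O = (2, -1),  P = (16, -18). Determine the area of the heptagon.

Cross-terms: -108, -460, -23, -359, -19, -20, -288  ⇒  Σ = -1277
Area = |Σ|/2 = 638.5.

638.5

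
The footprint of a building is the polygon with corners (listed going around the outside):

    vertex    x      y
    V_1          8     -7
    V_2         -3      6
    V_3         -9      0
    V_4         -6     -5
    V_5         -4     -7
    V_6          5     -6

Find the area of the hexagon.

Apply Gauss's area formula: 2A = Σ (x_i·y_{i+1} − x_{i+1}·y_i), indices taken mod 6.
V_1→V_2: (8)(6) − (-3)(-7) = 27
V_2→V_3: (-3)(0) − (-9)(6) = 54
V_3→V_4: (-9)(-5) − (-6)(0) = 45
V_4→V_5: (-6)(-7) − (-4)(-5) = 22
V_5→V_6: (-4)(-6) − (5)(-7) = 59
V_6→V_1: (5)(-7) − (8)(-6) = 13
Σ = 220
Area = |Σ|/2 = 110.

110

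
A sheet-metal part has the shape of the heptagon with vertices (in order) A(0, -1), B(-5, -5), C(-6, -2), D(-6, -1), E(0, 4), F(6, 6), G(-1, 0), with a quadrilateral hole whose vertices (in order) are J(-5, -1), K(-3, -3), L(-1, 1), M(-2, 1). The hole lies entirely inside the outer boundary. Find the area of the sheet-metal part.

Outer boundary:
Apply Gauss's area formula: 2A = Σ (x_i·y_{i+1} − x_{i+1}·y_i), indices taken mod 7.
Σ = (-5) + (-20) + (-6) + (-24) + (-24) + (6) + (1) = -72
Area = |Σ|/2 = 36.
Hole:
Σ = (12) + (-6) + (1) + (7) = 14
Area = |Σ|/2 = 7.
Net area = 36 − 7 = 29.

29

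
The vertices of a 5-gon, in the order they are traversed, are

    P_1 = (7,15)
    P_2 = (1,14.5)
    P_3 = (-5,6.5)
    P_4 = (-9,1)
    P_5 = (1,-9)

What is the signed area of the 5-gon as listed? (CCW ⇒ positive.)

Apply the shoelace formula: 2A = Σ (x_i·y_{i+1} − x_{i+1}·y_i), indices taken mod 5.
Cross-terms: 86.5, 79, 53.5, 80, 78  ⇒  Σ = 377
Signed area = Σ/2 = 188.5 (positive ⇒ counter-clockwise traversal).

188.5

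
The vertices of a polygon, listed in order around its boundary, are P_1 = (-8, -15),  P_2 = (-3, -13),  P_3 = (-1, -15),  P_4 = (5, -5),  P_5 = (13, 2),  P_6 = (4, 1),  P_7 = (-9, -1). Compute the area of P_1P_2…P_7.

Apply the shoelace (surveyor's) formula: 2A = Σ (x_i·y_{i+1} − x_{i+1}·y_i), indices taken mod 7.
Cross-terms: 59, 32, 80, 75, 5, 5, 127  ⇒  Σ = 383
Area = |Σ|/2 = 191.5.

191.5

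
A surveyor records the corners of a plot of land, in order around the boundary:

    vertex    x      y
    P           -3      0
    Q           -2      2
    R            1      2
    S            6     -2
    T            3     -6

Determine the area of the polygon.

37

Cross-terms: -6, -6, -14, -30, -18  ⇒  Σ = -74
Area = |Σ|/2 = 37.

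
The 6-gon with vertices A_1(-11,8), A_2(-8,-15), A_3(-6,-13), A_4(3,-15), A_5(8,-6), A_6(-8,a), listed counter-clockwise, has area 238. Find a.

Write out the shoelace sum; only the two edges meeting at A_6 involve a:
2·Area = [(8·a − (-8)·(-6)) + ((-8)·8 − (-11)·a)] + 474
       = 19·a + 362 = 476
⇒ a = 6.

6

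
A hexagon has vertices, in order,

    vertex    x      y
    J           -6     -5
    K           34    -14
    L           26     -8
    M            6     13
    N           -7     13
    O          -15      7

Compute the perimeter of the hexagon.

|JK| = √((40)² + (-9)²) = √1681 = 41
|KL| = √((-8)² + (6)²) = √100 = 10
|LM| = √((-20)² + (21)²) = √841 = 29
|MN| = √((-13)² + (0)²) = √169 = 13
|NO| = √((-8)² + (-6)²) = √100 = 10
|OJ| = √((9)² + (-12)²) = √225 = 15
Perimeter = 41 + 10 + 29 + 13 + 10 + 15 = 118.

118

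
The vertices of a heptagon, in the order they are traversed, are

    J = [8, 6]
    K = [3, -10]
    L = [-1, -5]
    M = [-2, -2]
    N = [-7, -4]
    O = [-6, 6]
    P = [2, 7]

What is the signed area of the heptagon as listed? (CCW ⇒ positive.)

Apply the shoelace (surveyor's) formula: 2A = Σ (x_i·y_{i+1} − x_{i+1}·y_i), indices taken mod 7.
J→K: (8)(-10) − (3)(6) = -98
K→L: (3)(-5) − (-1)(-10) = -25
L→M: (-1)(-2) − (-2)(-5) = -8
M→N: (-2)(-4) − (-7)(-2) = -6
N→O: (-7)(6) − (-6)(-4) = -66
O→P: (-6)(7) − (2)(6) = -54
P→J: (2)(6) − (8)(7) = -44
Σ = -301
Signed area = Σ/2 = -150.5 (negative ⇒ clockwise traversal).

-150.5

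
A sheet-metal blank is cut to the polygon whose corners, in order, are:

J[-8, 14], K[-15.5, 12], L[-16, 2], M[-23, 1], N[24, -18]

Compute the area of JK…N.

Apply Gauss's area formula: 2A = Σ (x_i·y_{i+1} − x_{i+1}·y_i), indices taken mod 5.
Σ = (121) + (161) + (30) + (390) + (192) = 894
Area = |Σ|/2 = 447.

447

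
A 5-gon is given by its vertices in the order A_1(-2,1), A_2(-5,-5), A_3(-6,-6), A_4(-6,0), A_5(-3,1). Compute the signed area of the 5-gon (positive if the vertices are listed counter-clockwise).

A_1→A_2: (-2)(-5) − (-5)(1) = 15
A_2→A_3: (-5)(-6) − (-6)(-5) = 0
A_3→A_4: (-6)(0) − (-6)(-6) = -36
A_4→A_5: (-6)(1) − (-3)(0) = -6
A_5→A_1: (-3)(1) − (-2)(1) = -1
Σ = -28
Signed area = Σ/2 = -14 (negative ⇒ clockwise traversal).

-14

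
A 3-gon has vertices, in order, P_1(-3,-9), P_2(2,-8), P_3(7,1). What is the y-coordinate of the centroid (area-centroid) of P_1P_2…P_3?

Apply Gauss's area formula. First the cross-terms c_i = x_i·y_{i+1} − x_{i+1}·y_i:
  42, 58, -60  ⇒  2A = 40, A = 20.
Then Σ (y_i + y_{i+1})·c_i = -640, so ȳ = -640 / (6·20) = -16/3.

-16/3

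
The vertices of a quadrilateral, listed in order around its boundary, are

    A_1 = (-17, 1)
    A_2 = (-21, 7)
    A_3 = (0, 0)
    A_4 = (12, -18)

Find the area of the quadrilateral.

196

Apply the shoelace formula: 2A = Σ (x_i·y_{i+1} − x_{i+1}·y_i), indices taken mod 4.
Σ = (-98) + (0) + (0) + (-294) = -392
Area = |Σ|/2 = 196.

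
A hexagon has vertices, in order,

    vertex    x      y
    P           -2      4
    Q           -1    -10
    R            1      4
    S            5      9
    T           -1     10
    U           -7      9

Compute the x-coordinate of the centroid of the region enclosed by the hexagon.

Apply the surveyor's formula. First the cross-terms c_i = x_i·y_{i+1} − x_{i+1}·y_i:
  24, 6, -11, 59, 61, -10  ⇒  2A = 129, A = 64.5.
Then Σ (x_i + x_{i+1})·c_i = -300, so x̄ = -300 / (6·64.5) = -100/129.

-100/129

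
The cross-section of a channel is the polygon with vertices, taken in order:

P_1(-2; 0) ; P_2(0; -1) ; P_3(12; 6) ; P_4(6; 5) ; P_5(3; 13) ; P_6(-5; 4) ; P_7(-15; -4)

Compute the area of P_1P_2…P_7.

Cross-terms: 2, 12, 24, 63, 77, 80, -8  ⇒  Σ = 250
Area = |Σ|/2 = 125.

125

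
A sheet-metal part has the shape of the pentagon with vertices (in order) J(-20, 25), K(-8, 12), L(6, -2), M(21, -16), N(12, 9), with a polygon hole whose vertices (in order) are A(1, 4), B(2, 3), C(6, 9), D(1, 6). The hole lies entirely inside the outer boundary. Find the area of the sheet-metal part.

Outer boundary:
Cross-terms: -40, -56, -54, 381, 480  ⇒  Σ = 711
Area = |Σ|/2 = 355.5.
Hole:
Apply the shoelace (surveyor's) formula: 2A = Σ (x_i·y_{i+1} − x_{i+1}·y_i), indices taken mod 4.
Σ = (-5) + (0) + (27) + (-2) = 20
Area = |Σ|/2 = 10.
Net area = 355.5 − 10 = 345.5.

345.5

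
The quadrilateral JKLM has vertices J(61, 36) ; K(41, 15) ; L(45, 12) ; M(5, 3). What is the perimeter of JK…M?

140

|JK| = √((-20)² + (-21)²) = √841 = 29
|KL| = √((4)² + (-3)²) = √25 = 5
|LM| = √((-40)² + (-9)²) = √1681 = 41
|MJ| = √((56)² + (33)²) = √4225 = 65
Perimeter = 29 + 5 + 41 + 65 = 140.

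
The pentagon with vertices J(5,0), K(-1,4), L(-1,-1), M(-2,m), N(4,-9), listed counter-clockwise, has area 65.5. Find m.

-9

Write out the shoelace sum; only the two edges meeting at M involve m:
2·Area = [((-1)·m − (-2)·(-1)) + ((-2)·(-9) − 4·m)] + 70
       = -5·m + 86 = 131
⇒ m = -9.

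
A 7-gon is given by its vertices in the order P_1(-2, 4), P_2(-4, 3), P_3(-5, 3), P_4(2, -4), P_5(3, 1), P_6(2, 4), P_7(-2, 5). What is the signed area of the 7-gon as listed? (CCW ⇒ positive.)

35.5

Apply the shoelace (surveyor's) formula: 2A = Σ (x_i·y_{i+1} − x_{i+1}·y_i), indices taken mod 7.
Σ = (10) + (3) + (14) + (14) + (10) + (18) + (2) = 71
Signed area = Σ/2 = 35.5 (positive ⇒ counter-clockwise traversal).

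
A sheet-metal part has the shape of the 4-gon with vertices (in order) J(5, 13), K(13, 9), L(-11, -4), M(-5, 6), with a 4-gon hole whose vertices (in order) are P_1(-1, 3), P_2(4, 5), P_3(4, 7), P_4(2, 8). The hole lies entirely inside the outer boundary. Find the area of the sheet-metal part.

117.5

Outer boundary:
Apply the shoelace formula: 2A = Σ (x_i·y_{i+1} − x_{i+1}·y_i), indices taken mod 4.
Cross-terms: -124, 47, -86, -95  ⇒  Σ = -258
Area = |Σ|/2 = 129.
Hole:
Apply the shoelace formula: 2A = Σ (x_i·y_{i+1} − x_{i+1}·y_i), indices taken mod 4.
Σ = (-17) + (8) + (18) + (14) = 23
Area = |Σ|/2 = 11.5.
Net area = 129 − 11.5 = 117.5.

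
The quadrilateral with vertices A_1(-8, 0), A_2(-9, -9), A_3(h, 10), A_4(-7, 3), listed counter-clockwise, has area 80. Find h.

7

The doubled signed area Σ (x_i y_{i+1} − x_{i+1} y_i) is linear in h.
With h=0 it equals 76; the coefficient of h is 12 (from the two edges through A_3).
So 12·h + 76 = 2·80 = 160 ⇒ h = 7.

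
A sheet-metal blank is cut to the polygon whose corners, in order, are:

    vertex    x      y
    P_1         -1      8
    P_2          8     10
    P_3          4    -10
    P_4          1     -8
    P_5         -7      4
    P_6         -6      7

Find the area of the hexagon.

167

P_1→P_2: (-1)(10) − (8)(8) = -74
P_2→P_3: (8)(-10) − (4)(10) = -120
P_3→P_4: (4)(-8) − (1)(-10) = -22
P_4→P_5: (1)(4) − (-7)(-8) = -52
P_5→P_6: (-7)(7) − (-6)(4) = -25
P_6→P_1: (-6)(8) − (-1)(7) = -41
Σ = -334
Area = |Σ|/2 = 167.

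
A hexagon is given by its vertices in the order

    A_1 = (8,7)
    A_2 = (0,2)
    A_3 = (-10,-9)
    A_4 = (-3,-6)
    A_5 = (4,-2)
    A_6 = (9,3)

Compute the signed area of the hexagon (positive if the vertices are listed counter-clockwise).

A_1→A_2: (8)(2) − (0)(7) = 16
A_2→A_3: (0)(-9) − (-10)(2) = 20
A_3→A_4: (-10)(-6) − (-3)(-9) = 33
A_4→A_5: (-3)(-2) − (4)(-6) = 30
A_5→A_6: (4)(3) − (9)(-2) = 30
A_6→A_1: (9)(7) − (8)(3) = 39
Σ = 168
Signed area = Σ/2 = 84 (positive ⇒ counter-clockwise traversal).

84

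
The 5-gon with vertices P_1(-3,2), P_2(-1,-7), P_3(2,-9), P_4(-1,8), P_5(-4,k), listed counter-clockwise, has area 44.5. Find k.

The doubled signed area Σ (x_i y_{i+1} − x_{i+1} y_i) is linear in k.
With k=0 it equals 77; the coefficient of k is 2 (from the two edges through P_5).
So 2·k + 77 = 2·44.5 = 89 ⇒ k = 6.

6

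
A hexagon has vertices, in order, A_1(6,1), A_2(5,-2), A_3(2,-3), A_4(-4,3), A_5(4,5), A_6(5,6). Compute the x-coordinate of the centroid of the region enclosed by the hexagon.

43/21

Apply Gauss's area formula. First the cross-terms c_i = x_i·y_{i+1} − x_{i+1}·y_i:
  -17, -11, -6, -32, -1, -31  ⇒  2A = -98, A = -49.
Then Σ (x_i + x_{i+1})·c_i = -602, so x̄ = -602 / (6·(-49)) = 43/21.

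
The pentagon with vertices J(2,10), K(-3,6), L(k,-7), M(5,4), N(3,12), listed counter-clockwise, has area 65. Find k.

The doubled signed area Σ (x_i y_{i+1} − x_{i+1} y_i) is linear in k.
With k=0 it equals 152; the coefficient of k is -2 (from the two edges through L).
So -2·k + 152 = 2·65 = 130 ⇒ k = 11.

11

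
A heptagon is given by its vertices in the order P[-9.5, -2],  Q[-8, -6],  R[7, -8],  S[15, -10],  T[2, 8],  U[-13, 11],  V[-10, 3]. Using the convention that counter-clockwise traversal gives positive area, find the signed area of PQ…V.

291.25

Apply Gauss's area formula: 2A = Σ (x_i·y_{i+1} − x_{i+1}·y_i), indices taken mod 7.
Σ = (41) + (106) + (50) + (140) + (126) + (71) + (48.5) = 582.5
Signed area = Σ/2 = 291.25 (positive ⇒ counter-clockwise traversal).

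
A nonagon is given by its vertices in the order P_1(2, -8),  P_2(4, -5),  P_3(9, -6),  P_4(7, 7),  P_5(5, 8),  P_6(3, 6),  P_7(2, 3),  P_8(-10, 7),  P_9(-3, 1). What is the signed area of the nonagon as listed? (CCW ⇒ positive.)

Apply the shoelace (surveyor's) formula: 2A = Σ (x_i·y_{i+1} − x_{i+1}·y_i), indices taken mod 9.
Cross-terms: 22, 21, 105, 21, 6, -3, 44, 11, 22  ⇒  Σ = 249
Signed area = Σ/2 = 124.5 (positive ⇒ counter-clockwise traversal).

124.5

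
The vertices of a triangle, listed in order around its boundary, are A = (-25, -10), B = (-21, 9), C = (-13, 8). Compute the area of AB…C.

78

A→B: (-25)(9) − (-21)(-10) = -435
B→C: (-21)(8) − (-13)(9) = -51
C→A: (-13)(-10) − (-25)(8) = 330
Σ = -156
Area = |Σ|/2 = 78.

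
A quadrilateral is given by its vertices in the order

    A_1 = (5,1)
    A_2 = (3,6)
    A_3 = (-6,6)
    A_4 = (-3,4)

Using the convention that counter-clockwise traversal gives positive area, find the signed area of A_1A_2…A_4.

26

Apply Gauss's area formula: 2A = Σ (x_i·y_{i+1} − x_{i+1}·y_i), indices taken mod 4.
A_1→A_2: (5)(6) − (3)(1) = 27
A_2→A_3: (3)(6) − (-6)(6) = 54
A_3→A_4: (-6)(4) − (-3)(6) = -6
A_4→A_1: (-3)(1) − (5)(4) = -23
Σ = 52
Signed area = Σ/2 = 26 (positive ⇒ counter-clockwise traversal).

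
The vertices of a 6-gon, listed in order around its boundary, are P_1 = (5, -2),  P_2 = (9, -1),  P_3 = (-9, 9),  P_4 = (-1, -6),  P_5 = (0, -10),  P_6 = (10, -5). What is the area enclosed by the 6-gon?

131.5

Apply the shoelace (surveyor's) formula: 2A = Σ (x_i·y_{i+1} − x_{i+1}·y_i), indices taken mod 6.
P_1→P_2: (5)(-1) − (9)(-2) = 13
P_2→P_3: (9)(9) − (-9)(-1) = 72
P_3→P_4: (-9)(-6) − (-1)(9) = 63
P_4→P_5: (-1)(-10) − (0)(-6) = 10
P_5→P_6: (0)(-5) − (10)(-10) = 100
P_6→P_1: (10)(-2) − (5)(-5) = 5
Σ = 263
Area = |Σ|/2 = 131.5.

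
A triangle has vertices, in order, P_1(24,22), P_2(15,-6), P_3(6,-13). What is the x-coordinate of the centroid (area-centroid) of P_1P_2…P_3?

15

Apply the surveyor's formula. First the cross-terms c_i = x_i·y_{i+1} − x_{i+1}·y_i:
  -474, -159, 444  ⇒  2A = -189, A = -94.5.
Then Σ (x_i + x_{i+1})·c_i = -8505, so x̄ = -8505 / (6·(-94.5)) = 15.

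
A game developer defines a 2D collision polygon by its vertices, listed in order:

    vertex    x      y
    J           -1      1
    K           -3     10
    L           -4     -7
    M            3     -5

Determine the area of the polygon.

46.5

Σ = (-7) + (61) + (41) + (-2) = 93
Area = |Σ|/2 = 46.5.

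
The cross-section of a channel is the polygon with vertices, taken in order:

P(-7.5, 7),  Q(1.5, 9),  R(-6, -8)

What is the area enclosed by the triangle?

69

Cross-terms: -78, 42, -102  ⇒  Σ = -138
Area = |Σ|/2 = 69.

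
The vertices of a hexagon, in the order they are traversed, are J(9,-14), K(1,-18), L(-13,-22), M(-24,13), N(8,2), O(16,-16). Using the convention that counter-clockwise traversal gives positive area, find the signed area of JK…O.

Apply the surveyor's formula: 2A = Σ (x_i·y_{i+1} − x_{i+1}·y_i), indices taken mod 6.
Σ = (-148) + (-256) + (-697) + (-152) + (-160) + (-80) = -1493
Signed area = Σ/2 = -746.5 (negative ⇒ clockwise traversal).

-746.5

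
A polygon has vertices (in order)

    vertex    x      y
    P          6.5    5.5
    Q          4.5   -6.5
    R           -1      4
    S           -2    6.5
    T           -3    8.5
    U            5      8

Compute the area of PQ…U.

71.25

Apply the shoelace formula: 2A = Σ (x_i·y_{i+1} − x_{i+1}·y_i), indices taken mod 6.
Σ = (-67) + (11.5) + (1.5) + (2.5) + (-66.5) + (-24.5) = -142.5
Area = |Σ|/2 = 71.25.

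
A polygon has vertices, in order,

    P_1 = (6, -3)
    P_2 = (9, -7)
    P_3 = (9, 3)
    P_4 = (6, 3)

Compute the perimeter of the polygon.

24

|P_1P_2| = √((3)² + (-4)²) = √25 = 5
|P_2P_3| = √((0)² + (10)²) = √100 = 10
|P_3P_4| = √((-3)² + (0)²) = √9 = 3
|P_4P_1| = √((0)² + (-6)²) = √36 = 6
Perimeter = 5 + 10 + 3 + 6 = 24.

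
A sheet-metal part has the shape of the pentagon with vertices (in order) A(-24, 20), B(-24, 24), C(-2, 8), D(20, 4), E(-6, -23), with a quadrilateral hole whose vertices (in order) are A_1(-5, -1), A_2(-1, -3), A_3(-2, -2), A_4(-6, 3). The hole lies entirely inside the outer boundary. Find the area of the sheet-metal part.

Outer boundary:
Apply the shoelace (surveyor's) formula: 2A = Σ (x_i·y_{i+1} − x_{i+1}·y_i), indices taken mod 5.
A→B: (-24)(24) − (-24)(20) = -96
B→C: (-24)(8) − (-2)(24) = -144
C→D: (-2)(4) − (20)(8) = -168
D→E: (20)(-23) − (-6)(4) = -436
E→A: (-6)(20) − (-24)(-23) = -672
Σ = -1516
Area = |Σ|/2 = 758.
Hole:
Apply the surveyor's formula: 2A = Σ (x_i·y_{i+1} − x_{i+1}·y_i), indices taken mod 4.
A_1→A_2: (-5)(-3) − (-1)(-1) = 14
A_2→A_3: (-1)(-2) − (-2)(-3) = -4
A_3→A_4: (-2)(3) − (-6)(-2) = -18
A_4→A_1: (-6)(-1) − (-5)(3) = 21
Σ = 13
Area = |Σ|/2 = 6.5.
Net area = 758 − 6.5 = 751.5.

751.5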